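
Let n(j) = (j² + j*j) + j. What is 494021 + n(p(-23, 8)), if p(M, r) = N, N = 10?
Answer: 494231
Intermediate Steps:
p(M, r) = 10
n(j) = j + 2*j² (n(j) = (j² + j²) + j = 2*j² + j = j + 2*j²)
494021 + n(p(-23, 8)) = 494021 + 10*(1 + 2*10) = 494021 + 10*(1 + 20) = 494021 + 10*21 = 494021 + 210 = 494231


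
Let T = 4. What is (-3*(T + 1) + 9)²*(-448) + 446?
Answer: -15682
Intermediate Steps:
(-3*(T + 1) + 9)²*(-448) + 446 = (-3*(4 + 1) + 9)²*(-448) + 446 = (-3*5 + 9)²*(-448) + 446 = (-15 + 9)²*(-448) + 446 = (-6)²*(-448) + 446 = 36*(-448) + 446 = -16128 + 446 = -15682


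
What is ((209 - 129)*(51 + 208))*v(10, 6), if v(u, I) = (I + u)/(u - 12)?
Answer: -165760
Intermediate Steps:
v(u, I) = (I + u)/(-12 + u)
((209 - 129)*(51 + 208))*v(10, 6) = ((209 - 129)*(51 + 208))*((6 + 10)/(-12 + 10)) = (80*259)*(16/(-2)) = 20720*(-1/2*16) = 20720*(-8) = -165760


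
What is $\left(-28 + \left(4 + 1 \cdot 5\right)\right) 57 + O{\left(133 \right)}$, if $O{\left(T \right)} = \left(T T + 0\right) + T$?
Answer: $16739$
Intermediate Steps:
$O{\left(T \right)} = T + T^{2}$ ($O{\left(T \right)} = \left(T^{2} + 0\right) + T = T^{2} + T = T + T^{2}$)
$\left(-28 + \left(4 + 1 \cdot 5\right)\right) 57 + O{\left(133 \right)} = \left(-28 + \left(4 + 1 \cdot 5\right)\right) 57 + 133 \left(1 + 133\right) = \left(-28 + \left(4 + 5\right)\right) 57 + 133 \cdot 134 = \left(-28 + 9\right) 57 + 17822 = \left(-19\right) 57 + 17822 = -1083 + 17822 = 16739$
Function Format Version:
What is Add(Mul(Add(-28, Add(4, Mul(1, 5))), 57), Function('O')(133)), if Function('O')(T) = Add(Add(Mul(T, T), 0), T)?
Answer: 16739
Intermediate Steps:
Function('O')(T) = Add(T, Pow(T, 2)) (Function('O')(T) = Add(Add(Pow(T, 2), 0), T) = Add(Pow(T, 2), T) = Add(T, Pow(T, 2)))
Add(Mul(Add(-28, Add(4, Mul(1, 5))), 57), Function('O')(133)) = Add(Mul(Add(-28, Add(4, Mul(1, 5))), 57), Mul(133, Add(1, 133))) = Add(Mul(Add(-28, Add(4, 5)), 57), Mul(133, 134)) = Add(Mul(Add(-28, 9), 57), 17822) = Add(Mul(-19, 57), 17822) = Add(-1083, 17822) = 16739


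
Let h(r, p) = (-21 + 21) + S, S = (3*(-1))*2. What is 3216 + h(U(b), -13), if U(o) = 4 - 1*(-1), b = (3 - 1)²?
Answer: 3210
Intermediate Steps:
S = -6 (S = -3*2 = -6)
b = 4 (b = 2² = 4)
U(o) = 5 (U(o) = 4 + 1 = 5)
h(r, p) = -6 (h(r, p) = (-21 + 21) - 6 = 0 - 6 = -6)
3216 + h(U(b), -13) = 3216 - 6 = 3210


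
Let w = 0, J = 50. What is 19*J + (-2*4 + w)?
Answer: 942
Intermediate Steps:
19*J + (-2*4 + w) = 19*50 + (-2*4 + 0) = 950 + (-8 + 0) = 950 - 8 = 942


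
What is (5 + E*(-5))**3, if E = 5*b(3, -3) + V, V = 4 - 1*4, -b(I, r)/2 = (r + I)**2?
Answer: 125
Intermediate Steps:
b(I, r) = -2*(I + r)**2 (b(I, r) = -2*(r + I)**2 = -2*(I + r)**2)
V = 0 (V = 4 - 4 = 0)
E = 0 (E = 5*(-2*(3 - 3)**2) + 0 = 5*(-2*0**2) + 0 = 5*(-2*0) + 0 = 5*0 + 0 = 0 + 0 = 0)
(5 + E*(-5))**3 = (5 + 0*(-5))**3 = (5 + 0)**3 = 5**3 = 125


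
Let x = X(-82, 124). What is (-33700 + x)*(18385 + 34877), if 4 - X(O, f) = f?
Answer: -1801320840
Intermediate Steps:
X(O, f) = 4 - f
x = -120 (x = 4 - 1*124 = 4 - 124 = -120)
(-33700 + x)*(18385 + 34877) = (-33700 - 120)*(18385 + 34877) = -33820*53262 = -1801320840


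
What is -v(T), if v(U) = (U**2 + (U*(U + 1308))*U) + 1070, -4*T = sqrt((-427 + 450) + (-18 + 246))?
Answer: -345679/16 + 251*sqrt(251)/64 ≈ -21543.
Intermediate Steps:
T = -sqrt(251)/4 (T = -sqrt((-427 + 450) + (-18 + 246))/4 = -sqrt(23 + 228)/4 = -sqrt(251)/4 ≈ -3.9607)
v(U) = 1070 + U**2 + U**2*(1308 + U) (v(U) = (U**2 + (U*(1308 + U))*U) + 1070 = (U**2 + U**2*(1308 + U)) + 1070 = 1070 + U**2 + U**2*(1308 + U))
-v(T) = -(1070 + (-sqrt(251)/4)**3 + 1309*(-sqrt(251)/4)**2) = -(1070 - 251*sqrt(251)/64 + 1309*(251/16)) = -(1070 - 251*sqrt(251)/64 + 328559/16) = -(345679/16 - 251*sqrt(251)/64) = -345679/16 + 251*sqrt(251)/64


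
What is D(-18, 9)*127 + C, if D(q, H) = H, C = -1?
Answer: 1142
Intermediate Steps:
D(-18, 9)*127 + C = 9*127 - 1 = 1143 - 1 = 1142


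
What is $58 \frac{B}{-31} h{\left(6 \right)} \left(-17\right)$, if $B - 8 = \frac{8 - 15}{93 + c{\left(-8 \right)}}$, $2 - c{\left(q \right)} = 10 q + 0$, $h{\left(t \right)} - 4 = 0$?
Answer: $\frac{784856}{775} \approx 1012.7$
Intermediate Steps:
$h{\left(t \right)} = 4$ ($h{\left(t \right)} = 4 + 0 = 4$)
$c{\left(q \right)} = 2 - 10 q$ ($c{\left(q \right)} = 2 - \left(10 q + 0\right) = 2 - 10 q$)
$B = \frac{199}{25}$ ($B = 8 + \frac{8 - 15}{93 + \left(2 - -80\right)} = 8 - \frac{7}{93 + \left(2 + 80\right)} = 8 - \frac{7}{93 + 82} = 8 - \frac{7}{175} = 8 - \frac{1}{25} = \frac{199}{25} \approx 7.96$)
$58 \frac{B}{-31} h{\left(6 \right)} \left(-17\right) = 58 \frac{199}{25 \left(-31\right)} 4 \left(-17\right) = 58 \cdot \frac{199}{25} \left(- \frac{1}{31}\right) \left(-68\right) = 58 \left(- \frac{199}{775}\right) \left(-68\right) = \left(- \frac{11542}{775}\right) \left(-68\right) = \frac{784856}{775}$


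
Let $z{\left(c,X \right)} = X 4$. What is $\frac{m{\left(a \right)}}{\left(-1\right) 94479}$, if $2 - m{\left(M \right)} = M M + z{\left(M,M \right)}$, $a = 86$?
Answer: $\frac{7738}{94479} \approx 0.081902$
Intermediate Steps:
$z{\left(c,X \right)} = 4 X$
$m{\left(M \right)} = 2 - M^{2} - 4 M$ ($m{\left(M \right)} = 2 - \left(M M + 4 M\right) = 2 - \left(M^{2} + 4 M\right) = 2 - M^{2} - 4 M$)
$\frac{m{\left(a \right)}}{\left(-1\right) 94479} = \frac{2 - 86^{2} - 344}{\left(-1\right) 94479} = \frac{2 - 7396 - 344}{-94479} = \left(2 - 7396 - 344\right) \left(- \frac{1}{94479}\right) = \left(-7738\right) \left(- \frac{1}{94479}\right) = \frac{7738}{94479}$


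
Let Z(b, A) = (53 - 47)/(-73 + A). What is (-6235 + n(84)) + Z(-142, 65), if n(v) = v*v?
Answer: 3281/4 ≈ 820.25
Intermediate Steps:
n(v) = v²
Z(b, A) = 6/(-73 + A)
(-6235 + n(84)) + Z(-142, 65) = (-6235 + 84²) + 6/(-73 + 65) = (-6235 + 7056) + 6/(-8) = 821 + 6*(-⅛) = 821 - ¾ = 3281/4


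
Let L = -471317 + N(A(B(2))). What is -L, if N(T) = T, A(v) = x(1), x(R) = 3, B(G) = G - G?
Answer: 471314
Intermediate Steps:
B(G) = 0
A(v) = 3
L = -471314 (L = -471317 + 3 = -471314)
-L = -1*(-471314) = 471314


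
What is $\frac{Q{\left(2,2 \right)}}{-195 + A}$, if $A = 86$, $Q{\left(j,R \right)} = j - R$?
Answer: $0$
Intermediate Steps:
$\frac{Q{\left(2,2 \right)}}{-195 + A} = \frac{2 - 2}{-195 + 86} = \frac{2 - 2}{-109} = 0 \left(- \frac{1}{109}\right) = 0$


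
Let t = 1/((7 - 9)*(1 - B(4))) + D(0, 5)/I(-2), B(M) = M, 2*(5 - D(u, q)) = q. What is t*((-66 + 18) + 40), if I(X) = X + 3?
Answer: -64/3 ≈ -21.333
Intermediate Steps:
D(u, q) = 5 - q/2
I(X) = 3 + X
t = 8/3 (t = 1/((7 - 9)*(1 - 1*4)) + (5 - 1/2*5)/(3 - 2) = 1/((-2)*(1 - 4)) + (5 - 5/2)/1 = -1/2/(-3) + (5/2)*1 = -1/2*(-1/3) + 5/2 = 1/6 + 5/2 = 8/3 ≈ 2.6667)
t*((-66 + 18) + 40) = 8*((-66 + 18) + 40)/3 = 8*(-48 + 40)/3 = (8/3)*(-8) = -64/3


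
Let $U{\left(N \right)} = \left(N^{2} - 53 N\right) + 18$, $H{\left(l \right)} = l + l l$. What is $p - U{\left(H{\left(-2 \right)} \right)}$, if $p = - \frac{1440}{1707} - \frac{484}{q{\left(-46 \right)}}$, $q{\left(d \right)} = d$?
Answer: $\frac{1225966}{13087} \approx 93.678$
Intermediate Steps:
$H{\left(l \right)} = l + l^{2}$
$U{\left(N \right)} = 18 + N^{2} - 53 N$
$p = \frac{126658}{13087}$ ($p = - \frac{1440}{1707} - \frac{484}{-46} = \left(-1440\right) \frac{1}{1707} - - \frac{242}{23} = - \frac{480}{569} + \frac{242}{23} = \frac{126658}{13087} \approx 9.6781$)
$p - U{\left(H{\left(-2 \right)} \right)} = \frac{126658}{13087} - \left(18 + \left(- 2 \left(1 - 2\right)\right)^{2} - 53 \left(- 2 \left(1 - 2\right)\right)\right) = \frac{126658}{13087} - \left(18 + \left(\left(-2\right) \left(-1\right)\right)^{2} - 53 \left(\left(-2\right) \left(-1\right)\right)\right) = \frac{126658}{13087} - \left(18 + 2^{2} - 106\right) = \frac{126658}{13087} - \left(18 + 4 - 106\right) = \frac{126658}{13087} - -84 = \frac{126658}{13087} + 84 = \frac{1225966}{13087}$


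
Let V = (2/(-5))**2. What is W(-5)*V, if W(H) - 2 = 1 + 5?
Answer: 32/25 ≈ 1.2800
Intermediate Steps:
W(H) = 8 (W(H) = 2 + (1 + 5) = 2 + 6 = 8)
V = 4/25 (V = (2*(-1/5))**2 = (-2/5)**2 = 4/25 ≈ 0.16000)
W(-5)*V = 8*(4/25) = 32/25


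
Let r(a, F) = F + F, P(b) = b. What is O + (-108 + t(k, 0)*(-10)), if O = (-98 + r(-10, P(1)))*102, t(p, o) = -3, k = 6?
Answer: -9870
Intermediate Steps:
r(a, F) = 2*F
O = -9792 (O = (-98 + 2*1)*102 = (-98 + 2)*102 = -96*102 = -9792)
O + (-108 + t(k, 0)*(-10)) = -9792 + (-108 - 3*(-10)) = -9792 + (-108 + 30) = -9792 - 78 = -9870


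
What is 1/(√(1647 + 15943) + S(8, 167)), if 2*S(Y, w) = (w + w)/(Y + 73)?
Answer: -13527/115380101 + 6561*√17590/115380101 ≈ 0.0074245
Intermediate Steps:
S(Y, w) = w/(73 + Y) (S(Y, w) = ((w + w)/(Y + 73))/2 = ((2*w)/(73 + Y))/2 = (2*w/(73 + Y))/2 = w/(73 + Y))
1/(√(1647 + 15943) + S(8, 167)) = 1/(√(1647 + 15943) + 167/(73 + 8)) = 1/(√17590 + 167/81) = 1/(167/81 + √17590)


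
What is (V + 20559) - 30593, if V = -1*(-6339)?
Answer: -3695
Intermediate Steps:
V = 6339
(V + 20559) - 30593 = (6339 + 20559) - 30593 = 26898 - 30593 = -3695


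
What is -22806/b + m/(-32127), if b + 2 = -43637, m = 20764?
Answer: -173431834/1401990153 ≈ -0.12370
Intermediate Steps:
b = -43639 (b = -2 - 43637 = -43639)
-22806/b + m/(-32127) = -22806/(-43639) + 20764/(-32127) = -22806*(-1/43639) + 20764*(-1/32127) = 22806/43639 - 20764/32127 = -173431834/1401990153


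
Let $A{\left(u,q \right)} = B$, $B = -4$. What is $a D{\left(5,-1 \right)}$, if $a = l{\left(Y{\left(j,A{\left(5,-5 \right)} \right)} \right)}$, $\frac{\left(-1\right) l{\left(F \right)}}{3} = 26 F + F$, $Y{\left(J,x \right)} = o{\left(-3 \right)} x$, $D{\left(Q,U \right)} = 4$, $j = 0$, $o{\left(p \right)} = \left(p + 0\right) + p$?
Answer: $-7776$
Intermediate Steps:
$A{\left(u,q \right)} = -4$
$o{\left(p \right)} = 2 p$ ($o{\left(p \right)} = p + p = 2 p$)
$Y{\left(J,x \right)} = - 6 x$ ($Y{\left(J,x \right)} = 2 \left(-3\right) x = - 6 x$)
$l{\left(F \right)} = - 81 F$ ($l{\left(F \right)} = - 3 \left(26 F + F\right) = - 3 \cdot 27 F = - 81 F$)
$a = -1944$ ($a = - 81 \left(\left(-6\right) \left(-4\right)\right) = \left(-81\right) 24 = -1944$)
$a D{\left(5,-1 \right)} = \left(-1944\right) 4 = -7776$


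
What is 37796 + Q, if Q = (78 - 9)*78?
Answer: 43178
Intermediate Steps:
Q = 5382 (Q = 69*78 = 5382)
37796 + Q = 37796 + 5382 = 43178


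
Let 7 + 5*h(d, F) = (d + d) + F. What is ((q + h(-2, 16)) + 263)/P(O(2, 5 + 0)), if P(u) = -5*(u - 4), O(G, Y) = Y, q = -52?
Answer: -212/5 ≈ -42.400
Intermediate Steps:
P(u) = 20 - 5*u (P(u) = -5*(-4 + u) = 20 - 5*u)
h(d, F) = -7/5 + F/5 + 2*d/5 (h(d, F) = -7/5 + ((d + d) + F)/5 = -7/5 + (2*d + F)/5 = -7/5 + (F + 2*d)/5 = -7/5 + (F/5 + 2*d/5) = -7/5 + F/5 + 2*d/5)
((q + h(-2, 16)) + 263)/P(O(2, 5 + 0)) = ((-52 + (-7/5 + (⅕)*16 + (⅖)*(-2))) + 263)/(20 - 5*(5 + 0)) = ((-52 + (-7/5 + 16/5 - ⅘)) + 263)/(20 - 5*5) = ((-52 + 1) + 263)/(20 - 25) = (-51 + 263)/(-5) = 212*(-⅕) = -212/5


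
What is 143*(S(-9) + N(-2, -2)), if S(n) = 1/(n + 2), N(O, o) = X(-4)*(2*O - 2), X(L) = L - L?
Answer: -143/7 ≈ -20.429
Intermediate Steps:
X(L) = 0
N(O, o) = 0 (N(O, o) = 0*(2*O - 2) = 0*(-2 + 2*O) = 0)
S(n) = 1/(2 + n)
143*(S(-9) + N(-2, -2)) = 143*(1/(2 - 9) + 0) = 143*(1/(-7) + 0) = 143*(-⅐ + 0) = 143*(-⅐) = -143/7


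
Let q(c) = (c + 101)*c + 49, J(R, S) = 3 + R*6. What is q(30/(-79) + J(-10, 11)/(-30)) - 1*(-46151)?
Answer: 28930690191/624100 ≈ 46356.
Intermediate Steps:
J(R, S) = 3 + 6*R
q(c) = 49 + c*(101 + c) (q(c) = (101 + c)*c + 49 = c*(101 + c) + 49 = 49 + c*(101 + c))
q(30/(-79) + J(-10, 11)/(-30)) - 1*(-46151) = (49 + (30/(-79) + (3 + 6*(-10))/(-30))² + 101*(30/(-79) + (3 + 6*(-10))/(-30))) - 1*(-46151) = (49 + (30*(-1/79) + (3 - 60)*(-1/30))² + 101*(30*(-1/79) + (3 - 60)*(-1/30))) + 46151 = (49 + (-30/79 - 57*(-1/30))² + 101*(-30/79 - 57*(-1/30))) + 46151 = (49 + (-30/79 + 19/10)² + 101*(-30/79 + 19/10)) + 46151 = (49 + (1201/790)² + 101*(1201/790)) + 46151 = (49 + 1442401/624100 + 121301/790) + 46151 = 127851091/624100 + 46151 = 28930690191/624100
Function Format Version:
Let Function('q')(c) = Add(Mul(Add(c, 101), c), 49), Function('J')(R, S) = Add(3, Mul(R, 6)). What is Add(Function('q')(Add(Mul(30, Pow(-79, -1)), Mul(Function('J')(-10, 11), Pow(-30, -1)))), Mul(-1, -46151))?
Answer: Rational(28930690191, 624100) ≈ 46356.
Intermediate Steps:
Function('J')(R, S) = Add(3, Mul(6, R))
Function('q')(c) = Add(49, Mul(c, Add(101, c))) (Function('q')(c) = Add(Mul(Add(101, c), c), 49) = Add(Mul(c, Add(101, c)), 49) = Add(49, Mul(c, Add(101, c))))
Add(Function('q')(Add(Mul(30, Pow(-79, -1)), Mul(Function('J')(-10, 11), Pow(-30, -1)))), Mul(-1, -46151)) = Add(Add(49, Pow(Add(Mul(30, Pow(-79, -1)), Mul(Add(3, Mul(6, -10)), Pow(-30, -1))), 2), Mul(101, Add(Mul(30, Pow(-79, -1)), Mul(Add(3, Mul(6, -10)), Pow(-30, -1))))), Mul(-1, -46151)) = Add(Add(49, Pow(Add(Mul(30, Rational(-1, 79)), Mul(Add(3, -60), Rational(-1, 30))), 2), Mul(101, Add(Mul(30, Rational(-1, 79)), Mul(Add(3, -60), Rational(-1, 30))))), 46151) = Add(Add(49, Pow(Add(Rational(-30, 79), Mul(-57, Rational(-1, 30))), 2), Mul(101, Add(Rational(-30, 79), Mul(-57, Rational(-1, 30))))), 46151) = Add(Add(49, Pow(Add(Rational(-30, 79), Rational(19, 10)), 2), Mul(101, Add(Rational(-30, 79), Rational(19, 10)))), 46151) = Add(Add(49, Pow(Rational(1201, 790), 2), Mul(101, Rational(1201, 790))), 46151) = Add(Add(49, Rational(1442401, 624100), Rational(121301, 790)), 46151) = Add(Rational(127851091, 624100), 46151) = Rational(28930690191, 624100)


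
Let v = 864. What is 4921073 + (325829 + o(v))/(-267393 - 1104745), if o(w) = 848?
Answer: 6752390937397/1372138 ≈ 4.9211e+6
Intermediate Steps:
4921073 + (325829 + o(v))/(-267393 - 1104745) = 4921073 + (325829 + 848)/(-267393 - 1104745) = 4921073 + 326677/(-1372138) = 4921073 + 326677*(-1/1372138) = 4921073 - 326677/1372138 = 6752390937397/1372138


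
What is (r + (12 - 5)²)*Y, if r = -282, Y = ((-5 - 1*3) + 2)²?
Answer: -8388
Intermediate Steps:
Y = 36 (Y = ((-5 - 3) + 2)² = (-8 + 2)² = (-6)² = 36)
(r + (12 - 5)²)*Y = (-282 + (12 - 5)²)*36 = (-282 + 7²)*36 = (-282 + 49)*36 = -233*36 = -8388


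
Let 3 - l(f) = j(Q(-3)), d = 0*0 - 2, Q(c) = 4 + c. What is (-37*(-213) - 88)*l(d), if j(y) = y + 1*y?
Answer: 7793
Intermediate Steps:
d = -2 (d = 0 - 2 = -2)
j(y) = 2*y (j(y) = y + y = 2*y)
l(f) = 1 (l(f) = 3 - 2*(4 - 3) = 3 - 2 = 1)
(-37*(-213) - 88)*l(d) = (-37*(-213) - 88)*1 = (7881 - 88)*1 = 7793*1 = 7793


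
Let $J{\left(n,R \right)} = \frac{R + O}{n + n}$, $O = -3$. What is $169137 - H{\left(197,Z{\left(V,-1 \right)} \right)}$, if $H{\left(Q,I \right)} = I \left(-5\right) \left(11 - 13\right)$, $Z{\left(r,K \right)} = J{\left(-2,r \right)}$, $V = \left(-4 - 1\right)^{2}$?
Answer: $169192$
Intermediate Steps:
$J{\left(n,R \right)} = \frac{-3 + R}{2 n}$ ($J{\left(n,R \right)} = \frac{R - 3}{n + n} = \frac{-3 + R}{2 n}$)
$V = 25$ ($V = \left(-5\right)^{2} = 25$)
$Z{\left(r,K \right)} = \frac{3}{4} - \frac{r}{4}$ ($Z{\left(r,K \right)} = \frac{-3 + r}{2 \left(-2\right)} = \frac{1}{2} \left(- \frac{1}{2}\right) \left(-3 + r\right) = \frac{3}{4} - \frac{r}{4}$)
$H{\left(Q,I \right)} = 10 I$ ($H{\left(Q,I \right)} = - 5 I \left(-2\right) = 10 I$)
$169137 - H{\left(197,Z{\left(V,-1 \right)} \right)} = 169137 - 10 \left(\frac{3}{4} - \frac{25}{4}\right) = 169137 - 10 \left(- \frac{11}{2}\right) = 169137 - -55 = 169137 + 55 = 169192$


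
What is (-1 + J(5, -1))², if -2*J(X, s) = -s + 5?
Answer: 16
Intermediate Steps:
J(X, s) = -5/2 + s/2 (J(X, s) = -(-s + 5)/2 = -(5 - s)/2 = -5/2 + s/2)
(-1 + J(5, -1))² = (-1 + (-5/2 + (½)*(-1)))² = (-1 + (-5/2 - ½))² = (-1 - 3)² = (-4)² = 16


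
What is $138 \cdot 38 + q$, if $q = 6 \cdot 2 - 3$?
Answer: $5253$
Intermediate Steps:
$q = 9$ ($q = 12 - 3 = 9$)
$138 \cdot 38 + q = 138 \cdot 38 + 9 = 5244 + 9 = 5253$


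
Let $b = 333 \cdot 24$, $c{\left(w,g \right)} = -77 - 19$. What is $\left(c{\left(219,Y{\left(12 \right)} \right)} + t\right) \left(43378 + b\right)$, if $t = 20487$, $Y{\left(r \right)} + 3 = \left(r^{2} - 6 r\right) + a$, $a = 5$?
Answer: $1047485670$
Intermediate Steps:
$Y{\left(r \right)} = 2 + r^{2} - 6 r$ ($Y{\left(r \right)} = -3 + \left(\left(r^{2} - 6 r\right) + 5\right) = -3 + \left(5 + r^{2} - 6 r\right) = 2 + r^{2} - 6 r$)
$c{\left(w,g \right)} = -96$
$b = 7992$
$\left(c{\left(219,Y{\left(12 \right)} \right)} + t\right) \left(43378 + b\right) = \left(-96 + 20487\right) \left(43378 + 7992\right) = 20391 \cdot 51370 = 1047485670$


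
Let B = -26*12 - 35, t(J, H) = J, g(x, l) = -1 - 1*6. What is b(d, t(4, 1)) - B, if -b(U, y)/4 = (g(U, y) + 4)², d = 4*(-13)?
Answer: 311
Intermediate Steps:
g(x, l) = -7 (g(x, l) = -1 - 6 = -7)
d = -52
b(U, y) = -36 (b(U, y) = -4*(-7 + 4)² = -4*(-3)² = -4*9 = -36)
B = -347 (B = -312 - 35 = -347)
b(d, t(4, 1)) - B = -36 - 1*(-347) = -36 + 347 = 311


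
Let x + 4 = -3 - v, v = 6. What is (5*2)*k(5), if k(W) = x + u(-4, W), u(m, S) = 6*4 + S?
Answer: 160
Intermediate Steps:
u(m, S) = 24 + S
x = -13 (x = -4 + (-3 - 1*6) = -4 + (-3 - 6) = -4 - 9 = -13)
k(W) = 11 + W (k(W) = -13 + (24 + W) = 11 + W)
(5*2)*k(5) = (5*2)*(11 + 5) = 10*16 = 160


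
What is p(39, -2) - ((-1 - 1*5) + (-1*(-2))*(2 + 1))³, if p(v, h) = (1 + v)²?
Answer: 1600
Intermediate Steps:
p(39, -2) - ((-1 - 1*5) + (-1*(-2))*(2 + 1))³ = (1 + 39)² - ((-1 - 1*5) + (-1*(-2))*(2 + 1))³ = 40² - ((-1 - 5) + 2*3)³ = 1600 - (-6 + 6)³ = 1600 - 1*0³ = 1600 - 1*0 = 1600 + 0 = 1600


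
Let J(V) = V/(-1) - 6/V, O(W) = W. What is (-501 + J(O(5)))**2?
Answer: 6431296/25 ≈ 2.5725e+5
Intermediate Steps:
J(V) = -V - 6/V (J(V) = V*(-1) - 6/V = -V - 6/V)
(-501 + J(O(5)))**2 = (-501 + (-1*5 - 6/5))**2 = (-501 + (-5 - 6*1/5))**2 = (-501 + (-5 - 6/5))**2 = (-501 - 31/5)**2 = (-2536/5)**2 = 6431296/25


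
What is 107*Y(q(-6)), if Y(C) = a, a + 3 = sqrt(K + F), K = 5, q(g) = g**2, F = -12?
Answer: -321 + 107*I*sqrt(7) ≈ -321.0 + 283.1*I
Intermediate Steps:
a = -3 + I*sqrt(7) (a = -3 + sqrt(5 - 12) = -3 + sqrt(-7) = -3 + I*sqrt(7) ≈ -3.0 + 2.6458*I)
Y(C) = -3 + I*sqrt(7)
107*Y(q(-6)) = 107*(-3 + I*sqrt(7)) = -321 + 107*I*sqrt(7)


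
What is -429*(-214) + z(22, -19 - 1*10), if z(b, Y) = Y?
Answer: 91777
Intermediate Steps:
-429*(-214) + z(22, -19 - 1*10) = -429*(-214) + (-19 - 1*10) = 91806 + (-19 - 10) = 91806 - 29 = 91777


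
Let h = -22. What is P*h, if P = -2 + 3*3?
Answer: -154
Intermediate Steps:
P = 7 (P = -2 + 9 = 7)
P*h = 7*(-22) = -154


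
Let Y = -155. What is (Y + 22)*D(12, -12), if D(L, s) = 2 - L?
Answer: 1330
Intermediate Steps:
(Y + 22)*D(12, -12) = (-155 + 22)*(2 - 1*12) = -133*(2 - 12) = -133*(-10) = 1330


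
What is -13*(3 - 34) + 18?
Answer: 421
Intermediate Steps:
-13*(3 - 34) + 18 = -13*(-31) + 18 = 403 + 18 = 421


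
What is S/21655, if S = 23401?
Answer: 23401/21655 ≈ 1.0806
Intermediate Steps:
S/21655 = 23401/21655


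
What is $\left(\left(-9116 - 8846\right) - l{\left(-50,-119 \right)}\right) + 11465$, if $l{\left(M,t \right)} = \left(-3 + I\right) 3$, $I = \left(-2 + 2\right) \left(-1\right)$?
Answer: $-6488$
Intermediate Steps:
$I = 0$ ($I = 0 \left(-1\right) = 0$)
$l{\left(M,t \right)} = -9$ ($l{\left(M,t \right)} = \left(-3 + 0\right) 3 = \left(-3\right) 3 = -9$)
$\left(\left(-9116 - 8846\right) - l{\left(-50,-119 \right)}\right) + 11465 = \left(\left(-9116 - 8846\right) - -9\right) + 11465 = \left(-17962 + 9\right) + 11465 = -17953 + 11465 = -6488$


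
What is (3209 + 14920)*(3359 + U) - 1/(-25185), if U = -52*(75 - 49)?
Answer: 916353782056/25185 ≈ 3.6385e+7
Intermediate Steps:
U = -1352 (U = -52*26 = -1352)
(3209 + 14920)*(3359 + U) - 1/(-25185) = (3209 + 14920)*(3359 - 1352) - 1/(-25185) = 18129*2007 - 1*(-1/25185) = 36384903 + 1/25185 = 916353782056/25185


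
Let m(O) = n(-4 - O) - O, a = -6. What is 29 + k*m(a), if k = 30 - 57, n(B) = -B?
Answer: -79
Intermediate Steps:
m(O) = 4 (m(O) = -(-4 - O) - O = (4 + O) - O = 4)
k = -27
29 + k*m(a) = 29 - 27*4 = 29 - 108 = -79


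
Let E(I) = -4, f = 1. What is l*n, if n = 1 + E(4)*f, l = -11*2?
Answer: 66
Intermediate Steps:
l = -22
n = -3 (n = 1 - 4*1 = 1 - 4 = -3)
l*n = -22*(-3) = 66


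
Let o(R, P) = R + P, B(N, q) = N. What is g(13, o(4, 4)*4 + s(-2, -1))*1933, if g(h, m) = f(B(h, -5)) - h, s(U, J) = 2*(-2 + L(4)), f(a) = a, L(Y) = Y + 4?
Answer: 0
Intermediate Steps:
L(Y) = 4 + Y
o(R, P) = P + R
s(U, J) = 12 (s(U, J) = 2*(-2 + (4 + 4)) = 2*(-2 + 8) = 2*6 = 12)
g(h, m) = 0 (g(h, m) = h - h = 0)
g(13, o(4, 4)*4 + s(-2, -1))*1933 = 0*1933 = 0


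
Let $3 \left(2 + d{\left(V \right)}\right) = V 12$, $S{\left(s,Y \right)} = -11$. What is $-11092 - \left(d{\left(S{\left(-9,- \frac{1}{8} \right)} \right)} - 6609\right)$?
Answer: $-4437$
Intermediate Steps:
$d{\left(V \right)} = -2 + 4 V$ ($d{\left(V \right)} = -2 + \frac{V 12}{3} = -2 + \frac{12 V}{3} = -2 + 4 V$)
$-11092 - \left(d{\left(S{\left(-9,- \frac{1}{8} \right)} \right)} - 6609\right) = -11092 - \left(\left(-2 + 4 \left(-11\right)\right) - 6609\right) = -11092 - \left(\left(-2 - 44\right) - 6609\right) = -11092 - \left(-46 - 6609\right) = -11092 - -6655 = -11092 + 6655 = -4437$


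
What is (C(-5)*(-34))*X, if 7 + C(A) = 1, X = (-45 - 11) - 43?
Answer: -20196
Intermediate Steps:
X = -99 (X = -56 - 43 = -99)
C(A) = -6 (C(A) = -7 + 1 = -6)
(C(-5)*(-34))*X = -6*(-34)*(-99) = 204*(-99) = -20196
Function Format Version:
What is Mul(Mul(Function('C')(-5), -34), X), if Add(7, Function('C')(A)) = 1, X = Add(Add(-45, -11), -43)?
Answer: -20196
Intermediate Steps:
X = -99 (X = Add(-56, -43) = -99)
Function('C')(A) = -6 (Function('C')(A) = Add(-7, 1) = -6)
Mul(Mul(Function('C')(-5), -34), X) = Mul(Mul(-6, -34), -99) = Mul(204, -99) = -20196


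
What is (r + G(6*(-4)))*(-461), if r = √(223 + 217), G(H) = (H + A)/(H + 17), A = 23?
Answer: -461/7 - 922*√110 ≈ -9735.9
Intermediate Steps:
G(H) = (23 + H)/(17 + H) (G(H) = (H + 23)/(H + 17) = (23 + H)/(17 + H))
r = 2*√110 (r = √440 = 2*√110 ≈ 20.976)
(r + G(6*(-4)))*(-461) = (2*√110 + (23 + 6*(-4))/(17 + 6*(-4)))*(-461) = (2*√110 + (23 - 24)/(17 - 24))*(-461) = (2*√110 - 1/(-7))*(-461) = (2*√110 - ⅐*(-1))*(-461) = (2*√110 + ⅐)*(-461) = (⅐ + 2*√110)*(-461) = -461/7 - 922*√110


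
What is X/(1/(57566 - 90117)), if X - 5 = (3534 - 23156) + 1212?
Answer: 599101155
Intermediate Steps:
X = -18405 (X = 5 + ((3534 - 23156) + 1212) = 5 + (-19622 + 1212) = 5 - 18410 = -18405)
X/(1/(57566 - 90117)) = -18405/(1/(57566 - 90117)) = -18405/(1/(-32551)) = -18405/(-1/32551) = -18405*(-32551) = 599101155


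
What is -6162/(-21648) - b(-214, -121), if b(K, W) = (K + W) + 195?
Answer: 506147/3608 ≈ 140.28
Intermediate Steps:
b(K, W) = 195 + K + W
-6162/(-21648) - b(-214, -121) = -6162/(-21648) - (195 - 214 - 121) = -6162*(-1/21648) - 1*(-140) = 1027/3608 + 140 = 506147/3608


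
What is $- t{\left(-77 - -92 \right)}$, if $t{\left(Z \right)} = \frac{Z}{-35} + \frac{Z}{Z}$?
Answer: $- \frac{4}{7} \approx -0.57143$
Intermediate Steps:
$t{\left(Z \right)} = 1 - \frac{Z}{35}$ ($t{\left(Z \right)} = Z \left(- \frac{1}{35}\right) + 1 = - \frac{Z}{35} + 1 = 1 - \frac{Z}{35}$)
$- t{\left(-77 - -92 \right)} = - (1 - \frac{-77 - -92}{35}) = - (1 - \frac{-77 + 92}{35}) = - (1 - \frac{3}{7}) = \left(-1\right) \frac{4}{7} = - \frac{4}{7}$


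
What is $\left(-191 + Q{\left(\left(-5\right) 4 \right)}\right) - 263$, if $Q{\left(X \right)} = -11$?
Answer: $-465$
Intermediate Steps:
$\left(-191 + Q{\left(\left(-5\right) 4 \right)}\right) - 263 = \left(-191 - 11\right) - 263 = -202 - 263 = -465$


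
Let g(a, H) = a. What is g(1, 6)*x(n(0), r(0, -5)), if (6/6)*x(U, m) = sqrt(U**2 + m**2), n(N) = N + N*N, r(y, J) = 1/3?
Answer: 1/3 ≈ 0.33333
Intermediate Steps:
r(y, J) = 1/3
n(N) = N + N**2
x(U, m) = sqrt(U**2 + m**2)
g(1, 6)*x(n(0), r(0, -5)) = 1*sqrt((0*(1 + 0))**2 + (1/3)**2) = 1*sqrt((0*1)**2 + 1/9) = 1*sqrt(0**2 + 1/9) = 1*sqrt(0 + 1/9) = 1*sqrt(1/9) = 1*(1/3) = 1/3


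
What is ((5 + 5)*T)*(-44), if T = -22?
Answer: 9680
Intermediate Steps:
((5 + 5)*T)*(-44) = ((5 + 5)*(-22))*(-44) = (10*(-22))*(-44) = -220*(-44) = 9680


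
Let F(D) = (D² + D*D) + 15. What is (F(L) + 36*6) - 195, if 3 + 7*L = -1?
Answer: 1796/49 ≈ 36.653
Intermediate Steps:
L = -4/7 (L = -3/7 + (⅐)*(-1) = -3/7 - ⅐ = -4/7 ≈ -0.57143)
F(D) = 15 + 2*D² (F(D) = (D² + D²) + 15 = 2*D² + 15 = 15 + 2*D²)
(F(L) + 36*6) - 195 = ((15 + 2*(-4/7)²) + 36*6) - 195 = ((15 + 2*(16/49)) + 216) - 195 = ((15 + 32/49) + 216) - 195 = (767/49 + 216) - 195 = 11351/49 - 195 = 1796/49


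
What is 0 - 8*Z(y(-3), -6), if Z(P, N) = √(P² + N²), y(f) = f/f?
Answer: -8*√37 ≈ -48.662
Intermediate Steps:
y(f) = 1
Z(P, N) = √(N² + P²)
0 - 8*Z(y(-3), -6) = 0 - 8*√((-6)² + 1²) = 0 - 8*√(36 + 1) = 0 - 8*√37 = -8*√37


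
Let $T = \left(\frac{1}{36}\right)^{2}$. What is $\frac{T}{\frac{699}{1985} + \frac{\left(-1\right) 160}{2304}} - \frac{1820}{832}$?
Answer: $- \frac{12711065}{5818032} \approx -2.1848$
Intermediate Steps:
$T = \frac{1}{1296}$ ($T = \left(\frac{1}{36}\right)^{2} = \frac{1}{1296} \approx 0.0007716$)
$\frac{T}{\frac{699}{1985} + \frac{\left(-1\right) 160}{2304}} - \frac{1820}{832} = \frac{1}{1296 \left(\frac{699}{1985} + \frac{\left(-1\right) 160}{2304}\right)} - \frac{1820}{832} = \frac{1}{1296 \left(699 \cdot \frac{1}{1985} - \frac{5}{72}\right)} - \frac{35}{16} = \frac{1}{1296 \left(\frac{699}{1985} - \frac{5}{72}\right)} - \frac{35}{16} = \frac{1}{1296 \cdot \frac{40403}{142920}} - \frac{35}{16} = \frac{1}{1296} \cdot \frac{142920}{40403} - \frac{35}{16} = \frac{1985}{727254} - \frac{35}{16} = - \frac{12711065}{5818032}$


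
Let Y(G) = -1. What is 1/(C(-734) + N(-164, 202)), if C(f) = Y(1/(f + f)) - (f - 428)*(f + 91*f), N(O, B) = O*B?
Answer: -1/78500665 ≈ -1.2739e-8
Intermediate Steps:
N(O, B) = B*O
C(f) = -1 - 92*f*(-428 + f) (C(f) = -1 - (f - 428)*(f + 91*f) = -1 - (-428 + f)*92*f = -1 - 92*f*(-428 + f))
1/(C(-734) + N(-164, 202)) = 1/((-1 - 92*(-734)**2 + 39376*(-734)) + 202*(-164)) = 1/((-1 - 92*538756 - 28901984) - 33128) = 1/((-1 - 49565552 - 28901984) - 33128) = 1/(-78467537 - 33128) = 1/(-78500665) = -1/78500665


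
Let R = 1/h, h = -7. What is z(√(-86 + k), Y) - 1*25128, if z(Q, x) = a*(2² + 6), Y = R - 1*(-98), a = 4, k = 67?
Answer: -25088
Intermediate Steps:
R = -⅐ (R = 1/(-7) = -⅐ ≈ -0.14286)
Y = 685/7 (Y = -⅐ - 1*(-98) = -⅐ + 98 = 685/7 ≈ 97.857)
z(Q, x) = 40 (z(Q, x) = 4*(2² + 6) = 4*(4 + 6) = 4*10 = 40)
z(√(-86 + k), Y) - 1*25128 = 40 - 1*25128 = 40 - 25128 = -25088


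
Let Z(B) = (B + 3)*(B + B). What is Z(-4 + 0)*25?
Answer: 200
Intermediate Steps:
Z(B) = 2*B*(3 + B) (Z(B) = (3 + B)*(2*B) = 2*B*(3 + B))
Z(-4 + 0)*25 = (2*(-4 + 0)*(3 + (-4 + 0)))*25 = (2*(-4)*(3 - 4))*25 = (2*(-4)*(-1))*25 = 8*25 = 200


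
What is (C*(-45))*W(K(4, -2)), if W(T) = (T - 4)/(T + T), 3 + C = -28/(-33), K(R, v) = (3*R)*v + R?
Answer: 639/11 ≈ 58.091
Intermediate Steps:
K(R, v) = R + 3*R*v (K(R, v) = 3*R*v + R = R + 3*R*v)
C = -71/33 (C = -3 - 28/(-33) = -3 - 28*(-1/33) = -3 + 28/33 = -71/33 ≈ -2.1515)
W(T) = (-4 + T)/(2*T) (W(T) = (-4 + T)/((2*T)) = (-4 + T)*(1/(2*T)) = (-4 + T)/(2*T))
(C*(-45))*W(K(4, -2)) = (-71/33*(-45))*((-4 + 4*(1 + 3*(-2)))/(2*((4*(1 + 3*(-2)))))) = 1065*((-4 + 4*(1 - 6))/(2*((4*(1 - 6)))))/11 = 1065*((-4 + 4*(-5))/(2*((4*(-5)))))/11 = 1065*((1/2)*(-4 - 20)/(-20))/11 = 1065*((1/2)*(-1/20)*(-24))/11 = (1065/11)*(3/5) = 639/11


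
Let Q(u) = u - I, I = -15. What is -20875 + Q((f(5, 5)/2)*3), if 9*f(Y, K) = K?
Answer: -125155/6 ≈ -20859.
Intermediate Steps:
f(Y, K) = K/9
Q(u) = 15 + u (Q(u) = u - 1*(-15) = u + 15 = 15 + u)
-20875 + Q((f(5, 5)/2)*3) = -20875 + (15 + (((1/9)*5)/2)*3) = -20875 + (15 + ((1/2)*(5/9))*3) = -20875 + (15 + (5/18)*3) = -20875 + (15 + 5/6) = -20875 + 95/6 = -125155/6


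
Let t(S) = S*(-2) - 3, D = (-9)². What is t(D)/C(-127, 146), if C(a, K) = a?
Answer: 165/127 ≈ 1.2992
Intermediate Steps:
D = 81
t(S) = -3 - 2*S (t(S) = -2*S - 3 = -3 - 2*S)
t(D)/C(-127, 146) = (-3 - 2*81)/(-127) = (-3 - 162)*(-1/127) = -165*(-1/127) = 165/127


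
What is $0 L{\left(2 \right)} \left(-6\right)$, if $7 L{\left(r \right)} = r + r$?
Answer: $0$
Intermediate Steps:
$L{\left(r \right)} = \frac{2 r}{7}$ ($L{\left(r \right)} = \frac{r + r}{7} = \frac{2 r}{7}$)
$0 L{\left(2 \right)} \left(-6\right) = 0 \cdot \frac{2}{7} \cdot 2 \left(-6\right) = 0 \cdot \frac{4}{7} \left(-6\right) = 0 \left(-6\right) = 0$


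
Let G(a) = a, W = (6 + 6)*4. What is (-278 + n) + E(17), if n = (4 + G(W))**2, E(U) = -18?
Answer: 2408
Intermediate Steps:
W = 48 (W = 12*4 = 48)
n = 2704 (n = (4 + 48)**2 = 52**2 = 2704)
(-278 + n) + E(17) = (-278 + 2704) - 18 = 2426 - 18 = 2408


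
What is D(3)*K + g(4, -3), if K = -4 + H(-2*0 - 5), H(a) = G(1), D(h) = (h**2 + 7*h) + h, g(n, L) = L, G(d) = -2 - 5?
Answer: -366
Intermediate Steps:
G(d) = -7
D(h) = h**2 + 8*h
H(a) = -7
K = -11 (K = -4 - 7 = -11)
D(3)*K + g(4, -3) = (3*(8 + 3))*(-11) - 3 = (3*11)*(-11) - 3 = 33*(-11) - 3 = -363 - 3 = -366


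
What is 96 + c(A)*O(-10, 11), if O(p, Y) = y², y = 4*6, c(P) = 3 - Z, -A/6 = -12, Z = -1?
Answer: 2400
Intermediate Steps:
A = 72 (A = -6*(-12) = 72)
c(P) = 4 (c(P) = 3 - 1*(-1) = 3 + 1 = 4)
y = 24
O(p, Y) = 576 (O(p, Y) = 24² = 576)
96 + c(A)*O(-10, 11) = 96 + 4*576 = 96 + 2304 = 2400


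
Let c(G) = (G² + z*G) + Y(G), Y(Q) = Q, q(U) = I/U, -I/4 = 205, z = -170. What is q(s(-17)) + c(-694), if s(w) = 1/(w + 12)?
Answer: 603022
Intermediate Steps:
s(w) = 1/(12 + w)
I = -820 (I = -4*205 = -820)
q(U) = -820/U
c(G) = G² - 169*G (c(G) = (G² - 170*G) + G = G² - 169*G)
q(s(-17)) + c(-694) = -820/(1/(12 - 17)) - 694*(-169 - 694) = -820/(1/(-5)) - 694*(-863) = -820/(-⅕) + 598922 = -820*(-5) + 598922 = 4100 + 598922 = 603022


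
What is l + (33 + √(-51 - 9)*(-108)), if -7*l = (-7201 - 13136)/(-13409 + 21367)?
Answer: 1858635/55706 - 216*I*√15 ≈ 33.365 - 836.56*I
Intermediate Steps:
l = 20337/55706 (l = -(-7201 - 13136)/(7*(-13409 + 21367)) = -(-20337)/(7*7958) = -⅐*(-20337/7958) = 20337/55706 ≈ 0.36508)
l + (33 + √(-51 - 9)*(-108)) = 20337/55706 + (33 + √(-51 - 9)*(-108)) = 20337/55706 + (33 + √(-60)*(-108)) = 20337/55706 + (33 + (2*I*√15)*(-108)) = 20337/55706 + (33 - 216*I*√15) = 1858635/55706 - 216*I*√15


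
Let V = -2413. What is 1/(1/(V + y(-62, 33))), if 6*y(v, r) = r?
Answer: -4815/2 ≈ -2407.5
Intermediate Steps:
y(v, r) = r/6
1/(1/(V + y(-62, 33))) = 1/(1/(-2413 + (1/6)*33)) = 1/(1/(-2413 + 11/2)) = 1/(1/(-4815/2)) = 1/(-2/4815) = -4815/2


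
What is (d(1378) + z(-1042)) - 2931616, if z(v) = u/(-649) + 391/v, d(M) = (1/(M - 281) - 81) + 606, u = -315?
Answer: -2174444507642421/741855026 ≈ -2.9311e+6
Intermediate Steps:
d(M) = 525 + 1/(-281 + M) (d(M) = (1/(-281 + M) - 81) + 606 = (-81 + 1/(-281 + M)) + 606 = 525 + 1/(-281 + M))
z(v) = 315/649 + 391/v (z(v) = -315/(-649) + 391/v = -315*(-1/649) + 391/v = 315/649 + 391/v)
(d(1378) + z(-1042)) - 2931616 = ((-147524 + 525*1378)/(-281 + 1378) + (315/649 + 391/(-1042))) - 2931616 = ((-147524 + 723450)/1097 + (315/649 + 391*(-1/1042))) - 2931616 = ((1/1097)*575926 + (315/649 - 391/1042)) - 2931616 = (575926/1097 + 74471/676258) - 2931616 = 389556259595/741855026 - 2931616 = -2174444507642421/741855026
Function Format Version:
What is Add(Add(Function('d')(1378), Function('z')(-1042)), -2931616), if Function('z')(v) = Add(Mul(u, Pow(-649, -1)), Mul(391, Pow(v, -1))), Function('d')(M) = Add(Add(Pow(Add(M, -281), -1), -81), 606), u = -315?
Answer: Rational(-2174444507642421, 741855026) ≈ -2.9311e+6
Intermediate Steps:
Function('d')(M) = Add(525, Pow(Add(-281, M), -1)) (Function('d')(M) = Add(Add(Pow(Add(-281, M), -1), -81), 606) = Add(Add(-81, Pow(Add(-281, M), -1)), 606) = Add(525, Pow(Add(-281, M), -1)))
Function('z')(v) = Add(Rational(315, 649), Mul(391, Pow(v, -1))) (Function('z')(v) = Add(Mul(-315, Pow(-649, -1)), Mul(391, Pow(v, -1))) = Add(Mul(-315, Rational(-1, 649)), Mul(391, Pow(v, -1))) = Add(Rational(315, 649), Mul(391, Pow(v, -1))))
Add(Add(Function('d')(1378), Function('z')(-1042)), -2931616) = Add(Add(Mul(Pow(Add(-281, 1378), -1), Add(-147524, Mul(525, 1378))), Add(Rational(315, 649), Mul(391, Pow(-1042, -1)))), -2931616) = Add(Add(Mul(Pow(1097, -1), Add(-147524, 723450)), Add(Rational(315, 649), Mul(391, Rational(-1, 1042)))), -2931616) = Add(Add(Mul(Rational(1, 1097), 575926), Add(Rational(315, 649), Rational(-391, 1042))), -2931616) = Add(Add(Rational(575926, 1097), Rational(74471, 676258)), -2931616) = Add(Rational(389556259595, 741855026), -2931616) = Rational(-2174444507642421, 741855026)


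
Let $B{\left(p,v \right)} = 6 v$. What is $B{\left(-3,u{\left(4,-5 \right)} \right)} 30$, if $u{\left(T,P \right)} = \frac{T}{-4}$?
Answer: $-180$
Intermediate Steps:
$u{\left(T,P \right)} = - \frac{T}{4}$ ($u{\left(T,P \right)} = T \left(- \frac{1}{4}\right) = - \frac{T}{4}$)
$B{\left(-3,u{\left(4,-5 \right)} \right)} 30 = 6 \left(\left(- \frac{1}{4}\right) 4\right) 30 = 6 \left(-1\right) 30 = \left(-6\right) 30 = -180$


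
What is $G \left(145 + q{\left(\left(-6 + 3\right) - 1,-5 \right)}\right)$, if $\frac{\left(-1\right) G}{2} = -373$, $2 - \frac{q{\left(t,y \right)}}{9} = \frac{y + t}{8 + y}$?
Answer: $141740$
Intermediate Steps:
$q{\left(t,y \right)} = 18 - \frac{9 \left(t + y\right)}{8 + y}$ ($q{\left(t,y \right)} = 18 - 9 \frac{y + t}{8 + y} = 18 - 9 \frac{t + y}{8 + y} = 18 - \frac{9 \left(t + y\right)}{8 + y}$)
$G = 746$ ($G = \left(-2\right) \left(-373\right) = 746$)
$G \left(145 + q{\left(\left(-6 + 3\right) - 1,-5 \right)}\right) = 746 \left(145 + \frac{9 \left(16 - 5 - \left(\left(-6 + 3\right) - 1\right)\right)}{8 - 5}\right) = 746 \left(145 + \frac{9 \left(16 - 5 - \left(-3 - 1\right)\right)}{3}\right) = 746 \left(145 + 9 \cdot \frac{1}{3} \left(16 - 5 - -4\right)\right) = 746 \left(145 + 9 \cdot \frac{1}{3} \left(16 - 5 + 4\right)\right) = 746 \left(145 + 9 \cdot \frac{1}{3} \cdot 15\right) = 746 \left(145 + 45\right) = 746 \cdot 190 = 141740$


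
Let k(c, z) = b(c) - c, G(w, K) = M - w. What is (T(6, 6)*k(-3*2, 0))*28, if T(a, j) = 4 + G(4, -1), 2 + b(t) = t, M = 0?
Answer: 0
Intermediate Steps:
G(w, K) = -w (G(w, K) = 0 - w = -w)
b(t) = -2 + t
T(a, j) = 0 (T(a, j) = 4 - 1*4 = 4 - 4 = 0)
k(c, z) = -2 (k(c, z) = (-2 + c) - c = -2)
(T(6, 6)*k(-3*2, 0))*28 = (0*(-2))*28 = 0*28 = 0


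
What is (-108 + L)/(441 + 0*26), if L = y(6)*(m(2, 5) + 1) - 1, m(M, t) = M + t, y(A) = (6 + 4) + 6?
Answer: 19/441 ≈ 0.043084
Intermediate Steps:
y(A) = 16 (y(A) = 10 + 6 = 16)
L = 127 (L = 16*((2 + 5) + 1) - 1 = 16*(7 + 1) - 1 = 16*8 - 1 = 128 - 1 = 127)
(-108 + L)/(441 + 0*26) = (-108 + 127)/(441 + 0*26) = 19/(441 + 0) = 19/441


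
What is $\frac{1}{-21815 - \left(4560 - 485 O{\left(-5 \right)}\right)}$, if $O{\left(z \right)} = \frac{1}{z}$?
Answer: $- \frac{1}{26472} \approx -3.7776 \cdot 10^{-5}$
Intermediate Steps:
$\frac{1}{-21815 - \left(4560 - 485 O{\left(-5 \right)}\right)} = \frac{1}{-21815 - \left(4560 - \frac{485}{-5}\right)} = \frac{1}{-21815 - \left(4560 - -97\right)} = \frac{1}{-21815 - 4657} = \frac{1}{-26472} = - \frac{1}{26472}$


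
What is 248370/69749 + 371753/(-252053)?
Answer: 36673003613/17580444697 ≈ 2.0860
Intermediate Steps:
248370/69749 + 371753/(-252053) = 248370*(1/69749) + 371753*(-1/252053) = 248370/69749 - 371753/252053 = 36673003613/17580444697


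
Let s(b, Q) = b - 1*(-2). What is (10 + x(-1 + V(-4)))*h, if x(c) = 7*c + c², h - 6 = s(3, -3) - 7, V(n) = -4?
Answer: 0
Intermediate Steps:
s(b, Q) = 2 + b (s(b, Q) = b + 2 = 2 + b)
h = 4 (h = 6 + ((2 + 3) - 7) = 6 + (5 - 7) = 6 - 2 = 4)
x(c) = c² + 7*c
(10 + x(-1 + V(-4)))*h = (10 + (-1 - 4)*(7 + (-1 - 4)))*4 = (10 - 5*(7 - 5))*4 = (10 - 5*2)*4 = (10 - 10)*4 = 0*4 = 0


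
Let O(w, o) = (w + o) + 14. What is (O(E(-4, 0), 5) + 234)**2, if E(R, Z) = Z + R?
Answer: 62001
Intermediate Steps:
E(R, Z) = R + Z
O(w, o) = 14 + o + w (O(w, o) = (o + w) + 14 = 14 + o + w)
(O(E(-4, 0), 5) + 234)**2 = ((14 + 5 + (-4 + 0)) + 234)**2 = ((14 + 5 - 4) + 234)**2 = (15 + 234)**2 = 249**2 = 62001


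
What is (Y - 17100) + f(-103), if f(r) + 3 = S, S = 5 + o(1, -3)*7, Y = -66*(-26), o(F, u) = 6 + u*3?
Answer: -15403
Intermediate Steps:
o(F, u) = 6 + 3*u
Y = 1716
S = -16 (S = 5 + (6 + 3*(-3))*7 = 5 + (6 - 9)*7 = 5 - 3*7 = 5 - 21 = -16)
f(r) = -19 (f(r) = -3 - 16 = -19)
(Y - 17100) + f(-103) = (1716 - 17100) - 19 = -15384 - 19 = -15403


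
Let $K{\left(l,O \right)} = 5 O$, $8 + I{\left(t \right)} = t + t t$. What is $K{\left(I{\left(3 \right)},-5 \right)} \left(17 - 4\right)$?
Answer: $-325$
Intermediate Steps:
$I{\left(t \right)} = -8 + t + t^{2}$ ($I{\left(t \right)} = -8 + \left(t + t t\right) = -8 + \left(t + t^{2}\right) = -8 + t + t^{2}$)
$K{\left(I{\left(3 \right)},-5 \right)} \left(17 - 4\right) = 5 \left(-5\right) \left(17 - 4\right) = - 25 \left(17 - 4\right) = \left(-25\right) 13 = -325$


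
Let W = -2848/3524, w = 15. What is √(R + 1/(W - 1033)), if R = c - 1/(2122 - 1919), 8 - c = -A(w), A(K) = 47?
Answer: √1879922586959271435/184889355 ≈ 7.4158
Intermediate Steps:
c = 55 (c = 8 - (-1)*47 = 8 - 1*(-47) = 8 + 47 = 55)
W = -712/881 (W = -2848*1/3524 = -712/881 ≈ -0.80817)
R = 11164/203 (R = 55 - 1/(2122 - 1919) = 55 - 1/203 = 11164/203 ≈ 54.995)
√(R + 1/(W - 1033)) = √(11164/203 + 1/(-712/881 - 1033)) = √(11164/203 + 1/(-910785/881)) = √(11164/203 - 881/910785) = √(10167824897/184889355) = √1879922586959271435/184889355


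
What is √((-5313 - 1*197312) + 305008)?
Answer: √102383 ≈ 319.97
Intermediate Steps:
√((-5313 - 1*197312) + 305008) = √((-5313 - 197312) + 305008) = √(-202625 + 305008) = √102383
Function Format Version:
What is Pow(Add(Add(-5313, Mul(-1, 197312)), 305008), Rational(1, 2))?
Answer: Pow(102383, Rational(1, 2)) ≈ 319.97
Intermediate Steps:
Pow(Add(Add(-5313, Mul(-1, 197312)), 305008), Rational(1, 2)) = Pow(Add(Add(-5313, -197312), 305008), Rational(1, 2)) = Pow(Add(-202625, 305008), Rational(1, 2)) = Pow(102383, Rational(1, 2))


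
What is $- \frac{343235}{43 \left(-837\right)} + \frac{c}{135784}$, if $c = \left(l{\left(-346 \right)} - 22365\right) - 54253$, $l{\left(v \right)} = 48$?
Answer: $\frac{21924995185}{2443500972} \approx 8.9728$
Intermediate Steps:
$c = -76570$ ($c = \left(48 - 22365\right) - 54253 = -22317 - 54253 = -76570$)
$- \frac{343235}{43 \left(-837\right)} + \frac{c}{135784} = - \frac{343235}{43 \left(-837\right)} - \frac{76570}{135784} = - \frac{343235}{-35991} - \frac{38285}{67892} = \left(-343235\right) \left(- \frac{1}{35991}\right) - \frac{38285}{67892} = \frac{343235}{35991} - \frac{38285}{67892} = \frac{21924995185}{2443500972}$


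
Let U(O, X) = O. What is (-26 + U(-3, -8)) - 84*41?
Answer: -3473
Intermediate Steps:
(-26 + U(-3, -8)) - 84*41 = (-26 - 3) - 84*41 = -29 - 3444 = -3473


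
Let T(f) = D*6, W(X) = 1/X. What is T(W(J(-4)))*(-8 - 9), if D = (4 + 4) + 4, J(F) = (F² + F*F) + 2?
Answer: -1224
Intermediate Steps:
J(F) = 2 + 2*F² (J(F) = (F² + F²) + 2 = 2*F² + 2 = 2 + 2*F²)
D = 12 (D = 8 + 4 = 12)
W(X) = 1/X
T(f) = 72 (T(f) = 12*6 = 72)
T(W(J(-4)))*(-8 - 9) = 72*(-8 - 9) = 72*(-17) = -1224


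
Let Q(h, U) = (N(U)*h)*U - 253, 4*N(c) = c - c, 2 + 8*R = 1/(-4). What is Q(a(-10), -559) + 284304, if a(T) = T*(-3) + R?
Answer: 284051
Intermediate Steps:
R = -9/32 (R = -1/4 + (1/8)/(-4) = -1/4 + (1/8)*(-1/4) = -1/4 - 1/32 = -9/32 ≈ -0.28125)
N(c) = 0 (N(c) = (c - c)/4 = (1/4)*0 = 0)
a(T) = -9/32 - 3*T (a(T) = T*(-3) - 9/32 = -3*T - 9/32 = -9/32 - 3*T)
Q(h, U) = -253 (Q(h, U) = (0*h)*U - 253 = 0*U - 253 = 0 - 253 = -253)
Q(a(-10), -559) + 284304 = -253 + 284304 = 284051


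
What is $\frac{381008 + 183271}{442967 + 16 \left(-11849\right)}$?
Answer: $\frac{188093}{84461} \approx 2.227$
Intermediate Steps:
$\frac{381008 + 183271}{442967 + 16 \left(-11849\right)} = \frac{564279}{442967 - 189584} = \frac{564279}{253383} = 564279 \cdot \frac{1}{253383} = \frac{188093}{84461}$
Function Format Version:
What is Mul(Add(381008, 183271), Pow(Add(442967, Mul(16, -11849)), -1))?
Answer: Rational(188093, 84461) ≈ 2.2270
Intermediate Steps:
Mul(Add(381008, 183271), Pow(Add(442967, Mul(16, -11849)), -1)) = Mul(564279, Pow(Add(442967, -189584), -1)) = Mul(564279, Pow(253383, -1)) = Mul(564279, Rational(1, 253383)) = Rational(188093, 84461)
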